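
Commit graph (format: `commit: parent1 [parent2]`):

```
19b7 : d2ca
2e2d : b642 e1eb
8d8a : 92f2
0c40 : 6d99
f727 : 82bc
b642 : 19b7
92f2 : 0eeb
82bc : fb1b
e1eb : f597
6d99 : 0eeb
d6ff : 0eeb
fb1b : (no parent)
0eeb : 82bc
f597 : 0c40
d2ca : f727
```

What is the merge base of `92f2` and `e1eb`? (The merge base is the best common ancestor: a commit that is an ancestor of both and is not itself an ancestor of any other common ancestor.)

Ancestors of 92f2: {0eeb, 82bc, 92f2, fb1b}.
Ancestors of e1eb: {0c40, 0eeb, 6d99, 82bc, e1eb, f597, fb1b}.
Common ancestors: {0eeb, 82bc, fb1b}.
Among these, 0eeb is not an ancestor of any other common ancestor — it is the merge base.

0eeb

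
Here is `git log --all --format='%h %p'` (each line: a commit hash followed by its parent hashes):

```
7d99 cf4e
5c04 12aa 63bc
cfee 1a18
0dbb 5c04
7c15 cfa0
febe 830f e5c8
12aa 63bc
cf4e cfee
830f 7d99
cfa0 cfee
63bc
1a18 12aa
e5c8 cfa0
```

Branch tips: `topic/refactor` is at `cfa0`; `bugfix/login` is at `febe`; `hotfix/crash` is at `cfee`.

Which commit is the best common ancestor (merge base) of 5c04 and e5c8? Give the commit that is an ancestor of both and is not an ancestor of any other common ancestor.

Ancestors of 5c04: {12aa, 5c04, 63bc}.
Ancestors of e5c8: {12aa, 1a18, 63bc, cfa0, cfee, e5c8}.
Common ancestors: {12aa, 63bc}.
Among these, 12aa is not an ancestor of any other common ancestor — it is the merge base.

12aa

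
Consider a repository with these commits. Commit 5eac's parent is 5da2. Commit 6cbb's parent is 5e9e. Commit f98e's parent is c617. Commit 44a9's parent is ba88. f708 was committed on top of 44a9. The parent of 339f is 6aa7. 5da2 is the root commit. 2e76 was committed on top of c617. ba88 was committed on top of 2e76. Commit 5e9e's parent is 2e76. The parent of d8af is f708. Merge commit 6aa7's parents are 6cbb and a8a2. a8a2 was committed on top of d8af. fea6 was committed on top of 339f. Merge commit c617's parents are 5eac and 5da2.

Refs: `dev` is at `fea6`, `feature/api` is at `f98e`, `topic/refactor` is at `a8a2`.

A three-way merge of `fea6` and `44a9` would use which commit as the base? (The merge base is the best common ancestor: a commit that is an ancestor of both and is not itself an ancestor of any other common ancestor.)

Ancestors of fea6: {2e76, 339f, 44a9, 5da2, 5e9e, 5eac, 6aa7, 6cbb, a8a2, ba88, c617, d8af, f708, fea6}.
Ancestors of 44a9: {2e76, 44a9, 5da2, 5eac, ba88, c617}.
Common ancestors: {2e76, 44a9, 5da2, 5eac, ba88, c617}.
Among these, 44a9 is not an ancestor of any other common ancestor — it is the merge base.

44a9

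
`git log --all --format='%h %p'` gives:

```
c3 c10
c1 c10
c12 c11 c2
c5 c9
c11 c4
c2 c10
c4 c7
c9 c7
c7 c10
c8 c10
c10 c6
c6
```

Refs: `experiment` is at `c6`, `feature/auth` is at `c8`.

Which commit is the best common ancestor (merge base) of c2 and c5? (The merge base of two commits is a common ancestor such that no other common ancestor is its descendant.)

c10

Ancestors of c2: {c10, c2, c6}.
Ancestors of c5: {c10, c5, c6, c7, c9}.
Common ancestors: {c10, c6}.
Among these, c10 is not an ancestor of any other common ancestor — it is the merge base.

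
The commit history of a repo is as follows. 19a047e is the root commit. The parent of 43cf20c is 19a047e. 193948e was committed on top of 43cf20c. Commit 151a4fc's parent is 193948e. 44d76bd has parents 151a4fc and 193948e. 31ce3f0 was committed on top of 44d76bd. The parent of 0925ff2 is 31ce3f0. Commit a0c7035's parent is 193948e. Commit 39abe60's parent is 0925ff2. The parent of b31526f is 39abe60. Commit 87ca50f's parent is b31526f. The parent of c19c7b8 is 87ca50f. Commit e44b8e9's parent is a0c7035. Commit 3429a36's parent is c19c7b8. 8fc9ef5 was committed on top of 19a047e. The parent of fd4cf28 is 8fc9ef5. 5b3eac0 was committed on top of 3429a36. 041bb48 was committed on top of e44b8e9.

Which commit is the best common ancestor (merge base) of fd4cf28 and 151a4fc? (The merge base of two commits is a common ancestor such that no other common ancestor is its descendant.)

19a047e

Ancestors of fd4cf28: {19a047e, 8fc9ef5, fd4cf28}.
Ancestors of 151a4fc: {151a4fc, 193948e, 19a047e, 43cf20c}.
Common ancestors: {19a047e}.
The only common ancestor is 19a047e, so it is the merge base.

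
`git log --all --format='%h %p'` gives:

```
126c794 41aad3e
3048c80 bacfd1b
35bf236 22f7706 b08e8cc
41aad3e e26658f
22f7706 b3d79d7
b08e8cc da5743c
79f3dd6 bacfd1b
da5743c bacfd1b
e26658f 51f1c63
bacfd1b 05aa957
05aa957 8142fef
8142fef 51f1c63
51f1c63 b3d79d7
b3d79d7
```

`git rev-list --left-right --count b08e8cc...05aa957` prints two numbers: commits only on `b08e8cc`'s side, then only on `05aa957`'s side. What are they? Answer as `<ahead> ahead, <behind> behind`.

3 ahead, 0 behind

Reachable from b08e8cc: {05aa957, 51f1c63, 8142fef, b08e8cc, b3d79d7, bacfd1b, da5743c}.
Reachable from 05aa957: {05aa957, 51f1c63, 8142fef, b3d79d7}.
Only in b08e8cc's history (ahead): {b08e8cc, bacfd1b, da5743c} — 3.
Only in 05aa957's history (behind): {} — 0.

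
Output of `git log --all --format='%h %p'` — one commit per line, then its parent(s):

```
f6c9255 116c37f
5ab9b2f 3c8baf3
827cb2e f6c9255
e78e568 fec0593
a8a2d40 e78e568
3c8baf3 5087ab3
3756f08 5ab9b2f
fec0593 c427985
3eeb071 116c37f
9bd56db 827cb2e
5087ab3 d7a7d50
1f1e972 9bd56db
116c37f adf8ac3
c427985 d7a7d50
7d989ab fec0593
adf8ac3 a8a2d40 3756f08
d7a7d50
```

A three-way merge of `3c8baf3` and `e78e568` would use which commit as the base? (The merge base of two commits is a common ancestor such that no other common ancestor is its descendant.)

Ancestors of 3c8baf3: {3c8baf3, 5087ab3, d7a7d50}.
Ancestors of e78e568: {c427985, d7a7d50, e78e568, fec0593}.
Common ancestors: {d7a7d50}.
The only common ancestor is d7a7d50, so it is the merge base.

d7a7d50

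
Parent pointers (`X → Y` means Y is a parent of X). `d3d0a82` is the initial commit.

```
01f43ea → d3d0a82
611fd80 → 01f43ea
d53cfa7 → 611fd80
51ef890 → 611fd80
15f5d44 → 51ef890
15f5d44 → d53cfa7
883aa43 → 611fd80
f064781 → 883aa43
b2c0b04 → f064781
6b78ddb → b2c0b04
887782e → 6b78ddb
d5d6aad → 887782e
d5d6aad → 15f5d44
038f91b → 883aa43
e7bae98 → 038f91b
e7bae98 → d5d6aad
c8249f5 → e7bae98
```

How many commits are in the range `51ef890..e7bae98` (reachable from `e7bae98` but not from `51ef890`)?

Reachable from e7bae98: {01f43ea, 038f91b, 15f5d44, 51ef890, 611fd80, 6b78ddb, 883aa43, 887782e, b2c0b04, d3d0a82, d53cfa7, d5d6aad, e7bae98, f064781}.
Reachable from 51ef890: {01f43ea, 51ef890, 611fd80, d3d0a82}.
In e7bae98's history but not 51ef890's: {038f91b, 15f5d44, 6b78ddb, 883aa43, 887782e, b2c0b04, d53cfa7, d5d6aad, e7bae98, f064781} — 10 commits.

10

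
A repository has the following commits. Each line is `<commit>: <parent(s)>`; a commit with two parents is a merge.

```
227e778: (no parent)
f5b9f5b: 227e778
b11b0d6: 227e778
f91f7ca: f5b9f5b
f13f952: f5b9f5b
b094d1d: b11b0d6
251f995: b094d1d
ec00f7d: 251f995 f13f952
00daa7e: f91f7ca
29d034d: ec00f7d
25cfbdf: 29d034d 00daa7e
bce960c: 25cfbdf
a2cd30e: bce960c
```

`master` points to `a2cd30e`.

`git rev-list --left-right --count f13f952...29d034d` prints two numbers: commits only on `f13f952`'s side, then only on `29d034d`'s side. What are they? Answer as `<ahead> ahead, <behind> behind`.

Reachable from f13f952: {227e778, f13f952, f5b9f5b}.
Reachable from 29d034d: {227e778, 251f995, 29d034d, b094d1d, b11b0d6, ec00f7d, f13f952, f5b9f5b}.
Only in f13f952's history (ahead): {} — 0.
Only in 29d034d's history (behind): {251f995, 29d034d, b094d1d, b11b0d6, ec00f7d} — 5.

0 ahead, 5 behind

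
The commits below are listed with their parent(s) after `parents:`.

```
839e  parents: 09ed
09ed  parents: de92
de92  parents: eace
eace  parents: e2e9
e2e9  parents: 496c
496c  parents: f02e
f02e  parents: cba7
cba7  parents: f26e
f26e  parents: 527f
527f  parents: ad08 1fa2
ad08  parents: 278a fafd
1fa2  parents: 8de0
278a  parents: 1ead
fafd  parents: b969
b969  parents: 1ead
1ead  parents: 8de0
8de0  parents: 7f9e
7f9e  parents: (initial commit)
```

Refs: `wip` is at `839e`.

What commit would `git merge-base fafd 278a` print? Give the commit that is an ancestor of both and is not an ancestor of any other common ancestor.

1ead

Ancestors of fafd: {1ead, 7f9e, 8de0, b969, fafd}.
Ancestors of 278a: {1ead, 278a, 7f9e, 8de0}.
Common ancestors: {1ead, 7f9e, 8de0}.
Among these, 1ead is not an ancestor of any other common ancestor — it is the merge base.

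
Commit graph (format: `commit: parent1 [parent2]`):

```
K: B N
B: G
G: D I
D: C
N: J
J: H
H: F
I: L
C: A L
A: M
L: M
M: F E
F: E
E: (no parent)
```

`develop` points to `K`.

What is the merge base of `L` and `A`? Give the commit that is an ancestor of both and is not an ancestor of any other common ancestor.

M

Ancestors of L: {E, F, L, M}.
Ancestors of A: {A, E, F, M}.
Common ancestors: {E, F, M}.
Among these, M is not an ancestor of any other common ancestor — it is the merge base.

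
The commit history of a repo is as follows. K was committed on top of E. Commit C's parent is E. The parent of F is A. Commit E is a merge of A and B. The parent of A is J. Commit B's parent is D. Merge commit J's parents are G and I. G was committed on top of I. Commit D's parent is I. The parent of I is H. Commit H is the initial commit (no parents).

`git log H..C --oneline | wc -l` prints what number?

8

Reachable from C: {A, B, C, D, E, G, H, I, J}.
Reachable from H: {H}.
In C's history but not H's: {A, B, C, D, E, G, I, J} — 8 commits.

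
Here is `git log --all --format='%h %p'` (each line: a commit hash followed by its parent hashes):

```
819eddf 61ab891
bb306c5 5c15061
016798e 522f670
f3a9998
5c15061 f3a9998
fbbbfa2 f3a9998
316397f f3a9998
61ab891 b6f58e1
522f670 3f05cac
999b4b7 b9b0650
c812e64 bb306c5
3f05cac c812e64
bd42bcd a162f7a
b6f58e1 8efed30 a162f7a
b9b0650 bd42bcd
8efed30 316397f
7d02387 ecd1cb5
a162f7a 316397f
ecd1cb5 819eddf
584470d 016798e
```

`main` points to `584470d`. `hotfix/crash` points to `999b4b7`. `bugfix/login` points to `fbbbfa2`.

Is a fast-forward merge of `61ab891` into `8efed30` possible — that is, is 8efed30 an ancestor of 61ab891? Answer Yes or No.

A fast-forward from 8efed30 to 61ab891 is possible iff 8efed30 is an ancestor of 61ab891.
Ancestors of 61ab891: {316397f, 61ab891, 8efed30, a162f7a, b6f58e1, f3a9998}.
8efed30 is among them, so fast-forward is possible.

Yes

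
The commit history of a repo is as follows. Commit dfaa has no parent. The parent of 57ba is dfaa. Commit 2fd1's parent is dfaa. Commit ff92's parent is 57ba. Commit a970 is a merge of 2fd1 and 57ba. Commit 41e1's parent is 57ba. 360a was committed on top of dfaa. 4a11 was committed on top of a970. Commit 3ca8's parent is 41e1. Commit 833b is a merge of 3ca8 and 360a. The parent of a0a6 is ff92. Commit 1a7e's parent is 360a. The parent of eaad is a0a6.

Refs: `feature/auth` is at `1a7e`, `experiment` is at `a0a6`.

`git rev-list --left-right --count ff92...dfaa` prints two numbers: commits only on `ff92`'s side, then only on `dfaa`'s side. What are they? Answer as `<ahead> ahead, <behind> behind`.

2 ahead, 0 behind

Reachable from ff92: {57ba, dfaa, ff92}.
Reachable from dfaa: {dfaa}.
Only in ff92's history (ahead): {57ba, ff92} — 2.
Only in dfaa's history (behind): {} — 0.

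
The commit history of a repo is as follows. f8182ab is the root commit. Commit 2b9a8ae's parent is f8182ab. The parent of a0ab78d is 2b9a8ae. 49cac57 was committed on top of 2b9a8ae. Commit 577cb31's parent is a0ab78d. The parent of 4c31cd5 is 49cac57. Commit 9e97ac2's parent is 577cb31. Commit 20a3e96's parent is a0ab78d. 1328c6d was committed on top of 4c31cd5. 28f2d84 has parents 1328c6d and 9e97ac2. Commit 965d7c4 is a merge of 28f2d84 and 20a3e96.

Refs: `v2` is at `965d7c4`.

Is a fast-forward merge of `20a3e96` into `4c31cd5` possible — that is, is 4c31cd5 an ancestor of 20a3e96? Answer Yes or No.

A fast-forward from 4c31cd5 to 20a3e96 is possible iff 4c31cd5 is an ancestor of 20a3e96.
Ancestors of 20a3e96: {20a3e96, 2b9a8ae, a0ab78d, f8182ab}.
4c31cd5 is not among them, so fast-forward is not possible.

No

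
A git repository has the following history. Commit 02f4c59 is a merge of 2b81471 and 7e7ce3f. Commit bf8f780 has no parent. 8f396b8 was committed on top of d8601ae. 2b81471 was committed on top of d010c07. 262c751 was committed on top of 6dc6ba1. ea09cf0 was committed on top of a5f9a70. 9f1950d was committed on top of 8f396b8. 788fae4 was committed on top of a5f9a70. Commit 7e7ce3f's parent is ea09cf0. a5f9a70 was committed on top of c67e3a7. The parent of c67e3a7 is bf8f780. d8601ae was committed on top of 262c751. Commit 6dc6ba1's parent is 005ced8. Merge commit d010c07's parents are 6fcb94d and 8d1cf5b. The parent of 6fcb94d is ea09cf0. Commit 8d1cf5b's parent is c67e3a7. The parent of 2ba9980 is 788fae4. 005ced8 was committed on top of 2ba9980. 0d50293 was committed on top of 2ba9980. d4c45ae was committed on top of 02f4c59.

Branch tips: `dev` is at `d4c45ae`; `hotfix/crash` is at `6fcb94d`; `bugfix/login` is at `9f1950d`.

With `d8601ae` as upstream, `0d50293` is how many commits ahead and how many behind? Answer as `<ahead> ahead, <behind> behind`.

Reachable from 0d50293: {0d50293, 2ba9980, 788fae4, a5f9a70, bf8f780, c67e3a7}.
Reachable from d8601ae: {005ced8, 262c751, 2ba9980, 6dc6ba1, 788fae4, a5f9a70, bf8f780, c67e3a7, d8601ae}.
Only in 0d50293's history (ahead): {0d50293} — 1.
Only in d8601ae's history (behind): {005ced8, 262c751, 6dc6ba1, d8601ae} — 4.

1 ahead, 4 behind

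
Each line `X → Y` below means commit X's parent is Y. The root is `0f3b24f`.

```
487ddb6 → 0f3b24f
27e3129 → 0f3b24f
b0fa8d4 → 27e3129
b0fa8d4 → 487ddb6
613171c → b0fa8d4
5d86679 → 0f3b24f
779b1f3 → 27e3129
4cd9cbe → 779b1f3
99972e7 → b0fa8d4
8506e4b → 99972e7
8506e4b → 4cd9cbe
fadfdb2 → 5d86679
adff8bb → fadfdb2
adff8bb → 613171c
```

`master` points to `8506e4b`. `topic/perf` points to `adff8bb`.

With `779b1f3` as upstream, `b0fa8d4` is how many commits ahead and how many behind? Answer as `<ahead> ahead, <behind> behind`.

2 ahead, 1 behind

Reachable from b0fa8d4: {0f3b24f, 27e3129, 487ddb6, b0fa8d4}.
Reachable from 779b1f3: {0f3b24f, 27e3129, 779b1f3}.
Only in b0fa8d4's history (ahead): {487ddb6, b0fa8d4} — 2.
Only in 779b1f3's history (behind): {779b1f3} — 1.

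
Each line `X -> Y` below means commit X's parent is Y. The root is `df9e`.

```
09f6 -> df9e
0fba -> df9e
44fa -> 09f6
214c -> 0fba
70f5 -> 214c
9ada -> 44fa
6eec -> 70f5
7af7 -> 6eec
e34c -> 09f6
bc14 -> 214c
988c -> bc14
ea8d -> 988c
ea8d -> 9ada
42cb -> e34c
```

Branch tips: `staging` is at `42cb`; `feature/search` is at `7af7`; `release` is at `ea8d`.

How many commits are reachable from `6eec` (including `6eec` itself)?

Walking parent pointers from 6eec: reachable set = {0fba, 214c, 6eec, 70f5, df9e}.
That is 5 commits.

5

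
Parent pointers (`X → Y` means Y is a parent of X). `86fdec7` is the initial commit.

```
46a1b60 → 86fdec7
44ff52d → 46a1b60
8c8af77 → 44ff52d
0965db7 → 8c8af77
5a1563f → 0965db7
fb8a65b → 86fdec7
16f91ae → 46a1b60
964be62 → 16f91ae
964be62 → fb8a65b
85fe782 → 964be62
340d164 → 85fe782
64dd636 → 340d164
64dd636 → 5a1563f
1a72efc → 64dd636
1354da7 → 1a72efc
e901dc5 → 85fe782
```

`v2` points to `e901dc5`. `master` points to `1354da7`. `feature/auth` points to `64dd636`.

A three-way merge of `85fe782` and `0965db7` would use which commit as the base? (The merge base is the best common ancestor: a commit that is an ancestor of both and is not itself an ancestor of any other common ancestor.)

46a1b60

Ancestors of 85fe782: {16f91ae, 46a1b60, 85fe782, 86fdec7, 964be62, fb8a65b}.
Ancestors of 0965db7: {0965db7, 44ff52d, 46a1b60, 86fdec7, 8c8af77}.
Common ancestors: {46a1b60, 86fdec7}.
Among these, 46a1b60 is not an ancestor of any other common ancestor — it is the merge base.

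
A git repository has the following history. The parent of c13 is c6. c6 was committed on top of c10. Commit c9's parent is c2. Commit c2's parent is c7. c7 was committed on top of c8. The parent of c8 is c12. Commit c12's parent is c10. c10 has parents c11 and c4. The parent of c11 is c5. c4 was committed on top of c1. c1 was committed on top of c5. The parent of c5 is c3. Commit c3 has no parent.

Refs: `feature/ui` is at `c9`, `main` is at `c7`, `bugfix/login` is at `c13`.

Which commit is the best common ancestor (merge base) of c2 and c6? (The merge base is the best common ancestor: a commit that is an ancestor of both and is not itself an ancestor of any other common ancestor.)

c10

Ancestors of c2: {c1, c10, c11, c12, c2, c3, c4, c5, c7, c8}.
Ancestors of c6: {c1, c10, c11, c3, c4, c5, c6}.
Common ancestors: {c1, c10, c11, c3, c4, c5}.
Among these, c10 is not an ancestor of any other common ancestor — it is the merge base.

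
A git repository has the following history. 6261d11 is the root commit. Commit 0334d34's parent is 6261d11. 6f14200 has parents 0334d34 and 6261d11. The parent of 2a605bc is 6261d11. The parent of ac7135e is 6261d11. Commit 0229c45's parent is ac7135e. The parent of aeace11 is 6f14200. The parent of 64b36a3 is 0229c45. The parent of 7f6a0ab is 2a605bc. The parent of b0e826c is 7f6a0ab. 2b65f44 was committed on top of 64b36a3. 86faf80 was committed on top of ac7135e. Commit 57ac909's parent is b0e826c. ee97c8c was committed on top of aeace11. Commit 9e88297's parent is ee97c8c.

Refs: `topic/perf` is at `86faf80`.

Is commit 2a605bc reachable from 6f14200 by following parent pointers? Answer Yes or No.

Ancestors of 6f14200: {0334d34, 6261d11, 6f14200}.
2a605bc is not in that set, so it is not an ancestor of 6f14200.

No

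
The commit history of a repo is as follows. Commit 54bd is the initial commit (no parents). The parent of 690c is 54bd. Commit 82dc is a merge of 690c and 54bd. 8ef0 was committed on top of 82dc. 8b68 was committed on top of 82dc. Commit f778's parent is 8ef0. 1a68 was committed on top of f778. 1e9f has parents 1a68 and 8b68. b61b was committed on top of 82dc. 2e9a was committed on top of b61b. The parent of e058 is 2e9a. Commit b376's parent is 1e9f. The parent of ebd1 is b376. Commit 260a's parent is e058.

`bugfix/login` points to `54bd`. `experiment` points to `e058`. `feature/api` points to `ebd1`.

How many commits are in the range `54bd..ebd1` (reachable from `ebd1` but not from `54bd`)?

9

Reachable from ebd1: {1a68, 1e9f, 54bd, 690c, 82dc, 8b68, 8ef0, b376, ebd1, f778}.
Reachable from 54bd: {54bd}.
In ebd1's history but not 54bd's: {1a68, 1e9f, 690c, 82dc, 8b68, 8ef0, b376, ebd1, f778} — 9 commits.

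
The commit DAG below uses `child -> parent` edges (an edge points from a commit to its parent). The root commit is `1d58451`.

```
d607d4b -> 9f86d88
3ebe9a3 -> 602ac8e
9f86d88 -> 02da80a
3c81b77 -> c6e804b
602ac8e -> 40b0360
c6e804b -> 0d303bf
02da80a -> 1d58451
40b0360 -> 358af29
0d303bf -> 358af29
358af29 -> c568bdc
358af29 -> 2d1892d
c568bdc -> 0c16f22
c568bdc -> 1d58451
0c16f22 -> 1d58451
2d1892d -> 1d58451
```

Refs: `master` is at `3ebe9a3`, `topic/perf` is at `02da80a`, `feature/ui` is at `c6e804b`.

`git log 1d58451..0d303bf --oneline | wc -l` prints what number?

Reachable from 0d303bf: {0c16f22, 0d303bf, 1d58451, 2d1892d, 358af29, c568bdc}.
Reachable from 1d58451: {1d58451}.
In 0d303bf's history but not 1d58451's: {0c16f22, 0d303bf, 2d1892d, 358af29, c568bdc} — 5 commits.

5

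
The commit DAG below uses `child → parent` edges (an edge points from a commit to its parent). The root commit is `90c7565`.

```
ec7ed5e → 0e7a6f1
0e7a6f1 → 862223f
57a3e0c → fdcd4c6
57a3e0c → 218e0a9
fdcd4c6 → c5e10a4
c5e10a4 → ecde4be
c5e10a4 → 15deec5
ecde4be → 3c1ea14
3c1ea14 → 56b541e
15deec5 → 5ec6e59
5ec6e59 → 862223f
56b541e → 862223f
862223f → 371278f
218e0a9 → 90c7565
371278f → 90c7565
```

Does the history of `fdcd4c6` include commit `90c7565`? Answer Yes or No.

Ancestors of fdcd4c6 (commits reachable by following parents): {15deec5, 371278f, 3c1ea14, 56b541e, 5ec6e59, 862223f, 90c7565, c5e10a4, ecde4be, fdcd4c6}.
90c7565 is in that set, so it is an ancestor of fdcd4c6.

Yes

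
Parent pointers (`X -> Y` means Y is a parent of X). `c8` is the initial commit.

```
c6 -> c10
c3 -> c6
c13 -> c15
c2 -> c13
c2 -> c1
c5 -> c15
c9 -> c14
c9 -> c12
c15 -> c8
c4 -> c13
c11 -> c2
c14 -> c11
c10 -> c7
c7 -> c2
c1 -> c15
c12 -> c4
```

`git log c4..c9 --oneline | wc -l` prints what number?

6

Reachable from c9: {c1, c11, c12, c13, c14, c15, c2, c4, c8, c9}.
Reachable from c4: {c13, c15, c4, c8}.
In c9's history but not c4's: {c1, c11, c12, c14, c2, c9} — 6 commits.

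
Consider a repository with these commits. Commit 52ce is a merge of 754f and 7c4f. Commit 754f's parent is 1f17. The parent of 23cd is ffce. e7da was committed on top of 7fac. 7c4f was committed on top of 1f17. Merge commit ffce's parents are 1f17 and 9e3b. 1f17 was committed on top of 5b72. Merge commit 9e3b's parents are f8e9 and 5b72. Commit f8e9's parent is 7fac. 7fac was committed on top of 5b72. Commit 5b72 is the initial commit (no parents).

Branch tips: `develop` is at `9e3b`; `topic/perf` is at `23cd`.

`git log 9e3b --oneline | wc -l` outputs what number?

4

Walking parent pointers from 9e3b: reachable set = {5b72, 7fac, 9e3b, f8e9}.
That is 4 commits.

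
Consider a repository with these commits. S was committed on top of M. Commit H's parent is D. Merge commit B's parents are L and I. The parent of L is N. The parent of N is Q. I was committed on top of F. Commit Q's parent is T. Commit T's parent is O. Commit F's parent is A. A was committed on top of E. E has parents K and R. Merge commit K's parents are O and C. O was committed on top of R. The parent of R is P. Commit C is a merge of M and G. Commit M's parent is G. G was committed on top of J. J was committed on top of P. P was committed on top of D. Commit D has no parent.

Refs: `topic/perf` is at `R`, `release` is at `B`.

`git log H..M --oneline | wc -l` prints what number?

4

Reachable from M: {D, G, J, M, P}.
Reachable from H: {D, H}.
In M's history but not H's: {G, J, M, P} — 4 commits.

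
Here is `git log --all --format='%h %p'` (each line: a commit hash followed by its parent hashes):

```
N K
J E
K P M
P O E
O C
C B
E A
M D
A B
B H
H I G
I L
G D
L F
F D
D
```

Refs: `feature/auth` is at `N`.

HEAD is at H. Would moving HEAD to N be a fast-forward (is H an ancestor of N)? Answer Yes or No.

A fast-forward from H to N is possible iff H is an ancestor of N.
Ancestors of N: {A, B, C, D, E, F, G, H, I, K, L, M, N, O, P}.
H is among them, so fast-forward is possible.

Yes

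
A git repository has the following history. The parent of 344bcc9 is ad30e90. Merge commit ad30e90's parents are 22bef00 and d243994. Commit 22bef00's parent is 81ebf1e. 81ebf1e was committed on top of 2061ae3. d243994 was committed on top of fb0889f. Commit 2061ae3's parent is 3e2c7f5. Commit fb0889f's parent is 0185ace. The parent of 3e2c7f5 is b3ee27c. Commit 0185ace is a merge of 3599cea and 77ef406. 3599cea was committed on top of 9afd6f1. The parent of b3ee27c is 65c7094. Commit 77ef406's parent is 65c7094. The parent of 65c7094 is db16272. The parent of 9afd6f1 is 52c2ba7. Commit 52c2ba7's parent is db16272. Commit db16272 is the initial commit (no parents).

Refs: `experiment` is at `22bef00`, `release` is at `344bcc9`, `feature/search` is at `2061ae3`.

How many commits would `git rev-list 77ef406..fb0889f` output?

Reachable from fb0889f: {0185ace, 3599cea, 52c2ba7, 65c7094, 77ef406, 9afd6f1, db16272, fb0889f}.
Reachable from 77ef406: {65c7094, 77ef406, db16272}.
In fb0889f's history but not 77ef406's: {0185ace, 3599cea, 52c2ba7, 9afd6f1, fb0889f} — 5 commits.

5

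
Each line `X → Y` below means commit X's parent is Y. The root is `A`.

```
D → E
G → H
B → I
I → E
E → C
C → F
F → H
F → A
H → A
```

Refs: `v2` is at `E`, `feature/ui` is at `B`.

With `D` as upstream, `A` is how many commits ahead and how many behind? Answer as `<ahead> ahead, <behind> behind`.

Reachable from A: {A}.
Reachable from D: {A, C, D, E, F, H}.
Only in A's history (ahead): {} — 0.
Only in D's history (behind): {C, D, E, F, H} — 5.

0 ahead, 5 behind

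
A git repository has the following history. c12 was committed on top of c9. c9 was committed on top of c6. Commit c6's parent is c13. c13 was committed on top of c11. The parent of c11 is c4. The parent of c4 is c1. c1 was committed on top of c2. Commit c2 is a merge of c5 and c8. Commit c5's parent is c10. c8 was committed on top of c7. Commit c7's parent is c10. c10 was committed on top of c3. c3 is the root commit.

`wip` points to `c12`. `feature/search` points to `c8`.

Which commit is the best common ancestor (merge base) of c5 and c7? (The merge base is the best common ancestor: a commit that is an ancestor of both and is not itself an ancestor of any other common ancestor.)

c10

Ancestors of c5: {c10, c3, c5}.
Ancestors of c7: {c10, c3, c7}.
Common ancestors: {c10, c3}.
Among these, c10 is not an ancestor of any other common ancestor — it is the merge base.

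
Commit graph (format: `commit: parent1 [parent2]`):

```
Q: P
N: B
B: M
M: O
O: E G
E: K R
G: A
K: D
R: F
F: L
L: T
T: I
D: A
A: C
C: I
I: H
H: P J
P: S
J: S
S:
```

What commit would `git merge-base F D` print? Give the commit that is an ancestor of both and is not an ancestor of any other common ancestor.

I

Ancestors of F: {F, H, I, J, L, P, S, T}.
Ancestors of D: {A, C, D, H, I, J, P, S}.
Common ancestors: {H, I, J, P, S}.
Among these, I is not an ancestor of any other common ancestor — it is the merge base.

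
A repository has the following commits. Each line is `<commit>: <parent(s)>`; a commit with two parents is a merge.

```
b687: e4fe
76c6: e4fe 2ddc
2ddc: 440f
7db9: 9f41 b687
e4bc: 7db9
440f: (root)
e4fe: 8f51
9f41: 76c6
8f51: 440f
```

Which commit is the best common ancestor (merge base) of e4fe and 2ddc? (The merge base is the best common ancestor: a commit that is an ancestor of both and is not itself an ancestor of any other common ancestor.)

Ancestors of e4fe: {440f, 8f51, e4fe}.
Ancestors of 2ddc: {2ddc, 440f}.
Common ancestors: {440f}.
The only common ancestor is 440f, so it is the merge base.

440f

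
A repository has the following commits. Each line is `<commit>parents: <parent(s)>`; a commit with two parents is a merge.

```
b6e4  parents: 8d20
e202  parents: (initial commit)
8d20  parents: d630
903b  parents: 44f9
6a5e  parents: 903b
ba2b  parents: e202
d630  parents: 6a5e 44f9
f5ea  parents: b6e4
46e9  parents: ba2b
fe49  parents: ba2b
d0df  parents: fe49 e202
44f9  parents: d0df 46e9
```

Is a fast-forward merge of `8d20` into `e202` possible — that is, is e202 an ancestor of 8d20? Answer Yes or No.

Yes

A fast-forward from e202 to 8d20 is possible iff e202 is an ancestor of 8d20.
Ancestors of 8d20: {44f9, 46e9, 6a5e, 8d20, 903b, ba2b, d0df, d630, e202, fe49}.
e202 is among them, so fast-forward is possible.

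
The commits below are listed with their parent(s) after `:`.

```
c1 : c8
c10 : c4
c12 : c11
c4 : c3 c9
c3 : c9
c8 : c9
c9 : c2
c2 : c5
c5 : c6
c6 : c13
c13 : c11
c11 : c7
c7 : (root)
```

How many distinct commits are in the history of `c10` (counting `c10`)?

Walking parent pointers from c10: reachable set = {c10, c11, c13, c2, c3, c4, c5, c6, c7, c9}.
That is 10 commits.

10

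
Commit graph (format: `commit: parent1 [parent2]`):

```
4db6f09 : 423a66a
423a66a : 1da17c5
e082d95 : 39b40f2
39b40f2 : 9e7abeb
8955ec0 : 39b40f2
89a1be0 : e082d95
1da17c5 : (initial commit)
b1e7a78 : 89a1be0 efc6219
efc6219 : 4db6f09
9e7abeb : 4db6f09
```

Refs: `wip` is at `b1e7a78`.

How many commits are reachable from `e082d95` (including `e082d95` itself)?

Walking parent pointers from e082d95: reachable set = {1da17c5, 39b40f2, 423a66a, 4db6f09, 9e7abeb, e082d95}.
That is 6 commits.

6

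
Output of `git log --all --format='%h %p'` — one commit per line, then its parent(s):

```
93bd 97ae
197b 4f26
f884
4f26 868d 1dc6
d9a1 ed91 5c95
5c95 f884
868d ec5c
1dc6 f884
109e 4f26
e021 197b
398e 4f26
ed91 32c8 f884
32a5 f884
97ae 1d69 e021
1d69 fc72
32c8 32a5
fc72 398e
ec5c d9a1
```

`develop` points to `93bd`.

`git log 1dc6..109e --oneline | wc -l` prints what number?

9

Reachable from 109e: {109e, 1dc6, 32a5, 32c8, 4f26, 5c95, 868d, d9a1, ec5c, ed91, f884}.
Reachable from 1dc6: {1dc6, f884}.
In 109e's history but not 1dc6's: {109e, 32a5, 32c8, 4f26, 5c95, 868d, d9a1, ec5c, ed91} — 9 commits.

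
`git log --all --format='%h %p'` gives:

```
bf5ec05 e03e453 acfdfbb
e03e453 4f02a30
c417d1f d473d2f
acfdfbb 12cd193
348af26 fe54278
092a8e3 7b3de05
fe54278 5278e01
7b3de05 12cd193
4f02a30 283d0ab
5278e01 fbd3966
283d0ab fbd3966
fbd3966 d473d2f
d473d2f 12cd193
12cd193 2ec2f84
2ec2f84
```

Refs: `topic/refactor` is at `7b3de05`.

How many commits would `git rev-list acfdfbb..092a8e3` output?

Reachable from 092a8e3: {092a8e3, 12cd193, 2ec2f84, 7b3de05}.
Reachable from acfdfbb: {12cd193, 2ec2f84, acfdfbb}.
In 092a8e3's history but not acfdfbb's: {092a8e3, 7b3de05} — 2 commits.

2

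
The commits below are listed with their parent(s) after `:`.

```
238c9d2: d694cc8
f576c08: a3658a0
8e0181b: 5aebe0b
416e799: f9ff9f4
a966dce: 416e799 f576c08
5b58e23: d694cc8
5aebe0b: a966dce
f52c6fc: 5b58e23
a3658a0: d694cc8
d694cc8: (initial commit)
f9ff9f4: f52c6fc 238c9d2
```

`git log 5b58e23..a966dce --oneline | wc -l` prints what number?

7

Reachable from a966dce: {238c9d2, 416e799, 5b58e23, a3658a0, a966dce, d694cc8, f52c6fc, f576c08, f9ff9f4}.
Reachable from 5b58e23: {5b58e23, d694cc8}.
In a966dce's history but not 5b58e23's: {238c9d2, 416e799, a3658a0, a966dce, f52c6fc, f576c08, f9ff9f4} — 7 commits.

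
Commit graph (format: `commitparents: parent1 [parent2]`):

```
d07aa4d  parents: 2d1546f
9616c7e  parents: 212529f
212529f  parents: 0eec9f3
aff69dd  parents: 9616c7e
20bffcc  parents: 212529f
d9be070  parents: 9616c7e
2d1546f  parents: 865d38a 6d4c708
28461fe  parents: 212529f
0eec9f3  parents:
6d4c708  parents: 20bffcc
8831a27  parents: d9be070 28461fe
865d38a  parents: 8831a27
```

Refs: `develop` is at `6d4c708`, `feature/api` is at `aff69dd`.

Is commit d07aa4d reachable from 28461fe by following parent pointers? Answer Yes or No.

Ancestors of 28461fe: {0eec9f3, 212529f, 28461fe}.
d07aa4d is not in that set, so it is not an ancestor of 28461fe.

No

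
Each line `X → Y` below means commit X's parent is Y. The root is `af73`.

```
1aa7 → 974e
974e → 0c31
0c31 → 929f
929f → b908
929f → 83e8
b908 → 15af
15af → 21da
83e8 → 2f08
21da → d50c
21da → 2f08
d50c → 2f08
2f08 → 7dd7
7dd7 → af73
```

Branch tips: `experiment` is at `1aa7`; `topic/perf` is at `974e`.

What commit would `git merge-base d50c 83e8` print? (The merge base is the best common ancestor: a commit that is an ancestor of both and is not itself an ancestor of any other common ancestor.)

Ancestors of d50c: {2f08, 7dd7, af73, d50c}.
Ancestors of 83e8: {2f08, 7dd7, 83e8, af73}.
Common ancestors: {2f08, 7dd7, af73}.
Among these, 2f08 is not an ancestor of any other common ancestor — it is the merge base.

2f08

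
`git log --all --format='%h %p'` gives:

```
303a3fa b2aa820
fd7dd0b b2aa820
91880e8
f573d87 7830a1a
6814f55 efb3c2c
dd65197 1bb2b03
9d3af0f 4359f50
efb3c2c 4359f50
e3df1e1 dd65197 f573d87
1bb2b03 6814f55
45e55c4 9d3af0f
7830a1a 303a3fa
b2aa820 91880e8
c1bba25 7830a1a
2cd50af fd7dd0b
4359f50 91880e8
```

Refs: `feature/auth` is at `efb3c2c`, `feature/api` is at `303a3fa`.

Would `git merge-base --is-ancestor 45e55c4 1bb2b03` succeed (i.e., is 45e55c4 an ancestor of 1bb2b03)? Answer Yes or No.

No

Ancestors of 1bb2b03: {1bb2b03, 4359f50, 6814f55, 91880e8, efb3c2c}.
45e55c4 is not in that set, so it is not an ancestor of 1bb2b03.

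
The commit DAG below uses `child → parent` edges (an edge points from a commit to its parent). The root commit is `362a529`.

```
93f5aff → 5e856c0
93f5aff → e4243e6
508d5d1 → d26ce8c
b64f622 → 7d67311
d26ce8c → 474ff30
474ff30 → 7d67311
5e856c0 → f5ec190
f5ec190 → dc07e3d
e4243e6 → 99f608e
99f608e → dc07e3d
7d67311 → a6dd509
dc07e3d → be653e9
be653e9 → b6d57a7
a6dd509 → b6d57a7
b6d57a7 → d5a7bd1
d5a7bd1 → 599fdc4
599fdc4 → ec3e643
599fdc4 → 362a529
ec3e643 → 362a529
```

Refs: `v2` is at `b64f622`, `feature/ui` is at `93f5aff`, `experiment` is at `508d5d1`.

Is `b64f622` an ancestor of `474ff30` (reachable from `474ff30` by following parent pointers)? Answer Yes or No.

Ancestors of 474ff30: {362a529, 474ff30, 599fdc4, 7d67311, a6dd509, b6d57a7, d5a7bd1, ec3e643}.
b64f622 is not in that set, so it is not an ancestor of 474ff30.

No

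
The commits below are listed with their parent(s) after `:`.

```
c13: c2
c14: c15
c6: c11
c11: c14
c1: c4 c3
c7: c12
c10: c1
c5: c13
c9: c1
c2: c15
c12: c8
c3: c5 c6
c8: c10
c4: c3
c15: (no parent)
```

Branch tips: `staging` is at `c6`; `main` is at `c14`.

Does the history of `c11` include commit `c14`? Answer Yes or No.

Ancestors of c11 (commits reachable by following parents): {c11, c14, c15}.
c14 is in that set, so it is an ancestor of c11.

Yes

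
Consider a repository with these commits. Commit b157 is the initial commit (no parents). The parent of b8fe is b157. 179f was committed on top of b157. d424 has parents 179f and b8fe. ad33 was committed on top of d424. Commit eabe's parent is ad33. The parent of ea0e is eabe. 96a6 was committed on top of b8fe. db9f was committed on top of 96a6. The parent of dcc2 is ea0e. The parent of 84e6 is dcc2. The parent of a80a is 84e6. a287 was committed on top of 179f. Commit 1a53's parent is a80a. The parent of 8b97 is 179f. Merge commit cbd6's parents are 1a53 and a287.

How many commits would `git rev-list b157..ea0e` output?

6

Reachable from ea0e: {179f, ad33, b157, b8fe, d424, ea0e, eabe}.
Reachable from b157: {b157}.
In ea0e's history but not b157's: {179f, ad33, b8fe, d424, ea0e, eabe} — 6 commits.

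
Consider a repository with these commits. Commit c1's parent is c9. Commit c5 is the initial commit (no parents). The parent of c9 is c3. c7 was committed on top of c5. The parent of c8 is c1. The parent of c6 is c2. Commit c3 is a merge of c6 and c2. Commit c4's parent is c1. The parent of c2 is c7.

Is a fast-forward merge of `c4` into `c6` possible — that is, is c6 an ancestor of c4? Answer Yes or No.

A fast-forward from c6 to c4 is possible iff c6 is an ancestor of c4.
Ancestors of c4: {c1, c2, c3, c4, c5, c6, c7, c9}.
c6 is among them, so fast-forward is possible.

Yes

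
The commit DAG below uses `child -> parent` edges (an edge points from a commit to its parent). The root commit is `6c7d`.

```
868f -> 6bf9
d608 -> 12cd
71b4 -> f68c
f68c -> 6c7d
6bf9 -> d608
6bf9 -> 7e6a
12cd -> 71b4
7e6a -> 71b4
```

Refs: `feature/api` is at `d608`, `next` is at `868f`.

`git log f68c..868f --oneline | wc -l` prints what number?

6

Reachable from 868f: {12cd, 6bf9, 6c7d, 71b4, 7e6a, 868f, d608, f68c}.
Reachable from f68c: {6c7d, f68c}.
In 868f's history but not f68c's: {12cd, 6bf9, 71b4, 7e6a, 868f, d608} — 6 commits.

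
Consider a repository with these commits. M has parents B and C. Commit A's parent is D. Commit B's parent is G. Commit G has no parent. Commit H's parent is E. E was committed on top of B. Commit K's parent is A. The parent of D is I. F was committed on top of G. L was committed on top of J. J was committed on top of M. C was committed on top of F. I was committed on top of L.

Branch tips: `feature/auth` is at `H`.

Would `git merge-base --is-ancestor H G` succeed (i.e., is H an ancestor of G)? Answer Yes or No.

No

Ancestors of G: {G}.
H is not in that set, so it is not an ancestor of G.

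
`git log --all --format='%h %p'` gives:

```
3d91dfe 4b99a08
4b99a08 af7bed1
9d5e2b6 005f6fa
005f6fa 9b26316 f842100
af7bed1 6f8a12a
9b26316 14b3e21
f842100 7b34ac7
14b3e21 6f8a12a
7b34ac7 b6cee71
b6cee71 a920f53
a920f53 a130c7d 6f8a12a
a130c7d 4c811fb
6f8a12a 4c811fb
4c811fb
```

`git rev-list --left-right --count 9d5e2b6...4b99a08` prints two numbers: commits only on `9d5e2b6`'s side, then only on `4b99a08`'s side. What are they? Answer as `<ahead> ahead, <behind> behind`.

Reachable from 9d5e2b6: {005f6fa, 14b3e21, 4c811fb, 6f8a12a, 7b34ac7, 9b26316, 9d5e2b6, a130c7d, a920f53, b6cee71, f842100}.
Reachable from 4b99a08: {4b99a08, 4c811fb, 6f8a12a, af7bed1}.
Only in 9d5e2b6's history (ahead): {005f6fa, 14b3e21, 7b34ac7, 9b26316, 9d5e2b6, a130c7d, a920f53, b6cee71, f842100} — 9.
Only in 4b99a08's history (behind): {4b99a08, af7bed1} — 2.

9 ahead, 2 behind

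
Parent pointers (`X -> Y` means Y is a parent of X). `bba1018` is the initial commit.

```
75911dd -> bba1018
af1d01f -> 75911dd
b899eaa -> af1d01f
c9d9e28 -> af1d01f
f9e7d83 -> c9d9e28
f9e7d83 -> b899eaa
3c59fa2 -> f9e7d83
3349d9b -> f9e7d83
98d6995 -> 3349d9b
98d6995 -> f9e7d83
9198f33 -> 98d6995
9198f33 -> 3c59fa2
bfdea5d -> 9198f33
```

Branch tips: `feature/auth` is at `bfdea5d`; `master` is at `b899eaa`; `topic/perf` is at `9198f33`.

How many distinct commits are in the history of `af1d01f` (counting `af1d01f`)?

Walking parent pointers from af1d01f: reachable set = {75911dd, af1d01f, bba1018}.
That is 3 commits.

3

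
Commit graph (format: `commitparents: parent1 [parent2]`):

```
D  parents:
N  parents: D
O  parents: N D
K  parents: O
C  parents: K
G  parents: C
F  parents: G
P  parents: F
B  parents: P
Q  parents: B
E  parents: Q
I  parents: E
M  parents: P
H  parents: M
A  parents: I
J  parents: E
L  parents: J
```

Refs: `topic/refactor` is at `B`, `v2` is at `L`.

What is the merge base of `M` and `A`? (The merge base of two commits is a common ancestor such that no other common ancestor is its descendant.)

P

Ancestors of M: {C, D, F, G, K, M, N, O, P}.
Ancestors of A: {A, B, C, D, E, F, G, I, K, N, O, P, Q}.
Common ancestors: {C, D, F, G, K, N, O, P}.
Among these, P is not an ancestor of any other common ancestor — it is the merge base.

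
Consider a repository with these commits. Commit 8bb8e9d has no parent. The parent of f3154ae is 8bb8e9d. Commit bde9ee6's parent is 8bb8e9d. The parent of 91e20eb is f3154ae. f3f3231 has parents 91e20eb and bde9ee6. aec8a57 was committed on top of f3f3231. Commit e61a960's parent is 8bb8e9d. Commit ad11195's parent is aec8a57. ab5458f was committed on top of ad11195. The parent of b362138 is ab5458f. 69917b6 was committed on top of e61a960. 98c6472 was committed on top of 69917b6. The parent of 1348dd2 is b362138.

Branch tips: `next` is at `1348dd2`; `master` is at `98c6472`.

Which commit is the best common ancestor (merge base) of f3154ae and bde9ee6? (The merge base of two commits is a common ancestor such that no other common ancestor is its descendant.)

Ancestors of f3154ae: {8bb8e9d, f3154ae}.
Ancestors of bde9ee6: {8bb8e9d, bde9ee6}.
Common ancestors: {8bb8e9d}.
The only common ancestor is 8bb8e9d, so it is the merge base.

8bb8e9d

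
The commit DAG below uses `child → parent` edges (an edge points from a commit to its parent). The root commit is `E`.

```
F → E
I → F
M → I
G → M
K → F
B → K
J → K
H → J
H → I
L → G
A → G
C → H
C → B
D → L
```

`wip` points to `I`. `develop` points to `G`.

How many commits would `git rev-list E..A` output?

5

Reachable from A: {A, E, F, G, I, M}.
Reachable from E: {E}.
In A's history but not E's: {A, F, G, I, M} — 5 commits.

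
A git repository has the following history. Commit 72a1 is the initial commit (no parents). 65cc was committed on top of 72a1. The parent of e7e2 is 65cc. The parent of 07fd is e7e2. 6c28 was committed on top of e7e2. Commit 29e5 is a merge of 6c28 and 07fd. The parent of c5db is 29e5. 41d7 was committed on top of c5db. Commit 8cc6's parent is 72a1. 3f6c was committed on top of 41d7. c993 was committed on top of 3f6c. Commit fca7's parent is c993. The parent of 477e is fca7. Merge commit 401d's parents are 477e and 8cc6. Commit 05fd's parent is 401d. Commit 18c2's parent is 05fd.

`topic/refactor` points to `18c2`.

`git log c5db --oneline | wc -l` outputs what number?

7

Walking parent pointers from c5db: reachable set = {07fd, 29e5, 65cc, 6c28, 72a1, c5db, e7e2}.
That is 7 commits.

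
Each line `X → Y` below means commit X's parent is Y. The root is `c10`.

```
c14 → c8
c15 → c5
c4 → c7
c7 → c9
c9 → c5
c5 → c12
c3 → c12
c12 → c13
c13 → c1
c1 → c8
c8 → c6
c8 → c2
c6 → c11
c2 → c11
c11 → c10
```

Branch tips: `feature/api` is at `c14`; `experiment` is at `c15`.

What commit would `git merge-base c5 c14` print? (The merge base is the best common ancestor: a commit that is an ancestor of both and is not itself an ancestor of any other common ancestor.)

c8

Ancestors of c5: {c1, c10, c11, c12, c13, c2, c5, c6, c8}.
Ancestors of c14: {c10, c11, c14, c2, c6, c8}.
Common ancestors: {c10, c11, c2, c6, c8}.
Among these, c8 is not an ancestor of any other common ancestor — it is the merge base.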